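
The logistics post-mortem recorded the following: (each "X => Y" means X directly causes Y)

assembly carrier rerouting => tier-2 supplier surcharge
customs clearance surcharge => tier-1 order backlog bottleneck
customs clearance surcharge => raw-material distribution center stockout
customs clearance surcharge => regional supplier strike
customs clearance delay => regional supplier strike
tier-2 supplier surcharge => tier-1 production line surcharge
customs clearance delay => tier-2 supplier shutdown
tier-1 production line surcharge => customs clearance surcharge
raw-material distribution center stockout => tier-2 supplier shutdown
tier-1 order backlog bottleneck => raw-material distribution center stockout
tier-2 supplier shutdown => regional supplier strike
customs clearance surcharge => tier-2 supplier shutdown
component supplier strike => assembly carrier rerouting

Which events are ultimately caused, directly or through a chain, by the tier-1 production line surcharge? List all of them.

Direct effects: the customs clearance surcharge.
2 steps out: the tier-1 order backlog bottleneck, the raw-material distribution center stockout, the tier-2 supplier shutdown, the regional supplier strike.
Not reachable from it: the component supplier strike, the assembly carrier rerouting, the tier-2 supplier surcharge, the customs clearance delay.

the customs clearance surcharge, the raw-material distribution center stockout, the regional supplier strike, the tier-1 order backlog bottleneck, the tier-2 supplier shutdown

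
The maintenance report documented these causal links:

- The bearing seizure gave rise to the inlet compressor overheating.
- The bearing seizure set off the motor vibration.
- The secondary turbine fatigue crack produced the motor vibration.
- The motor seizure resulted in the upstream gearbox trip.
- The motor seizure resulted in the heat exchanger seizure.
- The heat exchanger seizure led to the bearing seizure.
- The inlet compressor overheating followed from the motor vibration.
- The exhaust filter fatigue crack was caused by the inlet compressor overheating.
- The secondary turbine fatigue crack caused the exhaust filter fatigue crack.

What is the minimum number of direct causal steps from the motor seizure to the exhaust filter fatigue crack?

4

Shortest chain: the motor seizure → the heat exchanger seizure → the bearing seizure → the inlet compressor overheating → the exhaust filter fatigue crack.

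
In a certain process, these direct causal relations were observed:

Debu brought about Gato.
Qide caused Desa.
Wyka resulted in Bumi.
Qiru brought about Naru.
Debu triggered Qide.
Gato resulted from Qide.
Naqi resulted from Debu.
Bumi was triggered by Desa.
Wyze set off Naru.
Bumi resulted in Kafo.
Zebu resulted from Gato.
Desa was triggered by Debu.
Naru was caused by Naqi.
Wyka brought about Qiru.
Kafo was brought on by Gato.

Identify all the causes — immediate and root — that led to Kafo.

Bumi, Debu, Desa, Gato, Qide, Wyka

Immediate causes of Kafo: Gato, Bumi.
Further upstream: Wyka, Debu, Qide, Desa.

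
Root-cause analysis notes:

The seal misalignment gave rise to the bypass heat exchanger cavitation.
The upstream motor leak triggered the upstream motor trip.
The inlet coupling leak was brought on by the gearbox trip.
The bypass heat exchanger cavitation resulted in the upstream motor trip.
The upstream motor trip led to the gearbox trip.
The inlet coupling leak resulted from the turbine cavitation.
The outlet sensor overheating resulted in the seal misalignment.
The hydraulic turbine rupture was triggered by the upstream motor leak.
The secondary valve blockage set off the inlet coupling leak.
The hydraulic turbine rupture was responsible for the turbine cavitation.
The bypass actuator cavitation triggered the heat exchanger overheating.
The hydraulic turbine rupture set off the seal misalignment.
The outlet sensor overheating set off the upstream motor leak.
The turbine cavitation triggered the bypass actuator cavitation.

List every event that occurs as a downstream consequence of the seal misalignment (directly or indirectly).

the bypass heat exchanger cavitation, the gearbox trip, the inlet coupling leak, the upstream motor trip

Direct effects: the bypass heat exchanger cavitation.
2 steps out: the upstream motor trip.
3 steps out: the gearbox trip.
4 steps out: the inlet coupling leak.
Not reachable from it: the outlet sensor overheating, the upstream motor leak, the hydraulic turbine rupture, the turbine cavitation, the bypass actuator cavitation, the heat exchanger overheating, the secondary valve blockage.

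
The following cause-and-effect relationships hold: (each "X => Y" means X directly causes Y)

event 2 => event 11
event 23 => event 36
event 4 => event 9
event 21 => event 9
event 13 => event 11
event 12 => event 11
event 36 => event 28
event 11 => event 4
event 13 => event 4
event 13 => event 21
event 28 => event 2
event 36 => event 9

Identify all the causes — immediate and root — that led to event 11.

event 12, event 13, event 2, event 23, event 28, event 36

Immediate causes of event 11: event 13, event 12, event 2.
Further upstream: event 23, event 36, event 28.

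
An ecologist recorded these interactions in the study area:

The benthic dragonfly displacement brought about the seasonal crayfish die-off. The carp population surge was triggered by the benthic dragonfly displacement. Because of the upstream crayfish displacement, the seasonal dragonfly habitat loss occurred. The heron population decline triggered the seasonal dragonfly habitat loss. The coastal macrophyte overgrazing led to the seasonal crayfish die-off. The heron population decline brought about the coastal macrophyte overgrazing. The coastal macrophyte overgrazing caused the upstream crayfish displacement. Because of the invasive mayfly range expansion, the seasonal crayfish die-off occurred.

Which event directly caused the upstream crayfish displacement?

Upstream contributors include the heron population decline, but only the coastal macrophyte overgrazing feeds directly into the upstream crayfish displacement.

the coastal macrophyte overgrazing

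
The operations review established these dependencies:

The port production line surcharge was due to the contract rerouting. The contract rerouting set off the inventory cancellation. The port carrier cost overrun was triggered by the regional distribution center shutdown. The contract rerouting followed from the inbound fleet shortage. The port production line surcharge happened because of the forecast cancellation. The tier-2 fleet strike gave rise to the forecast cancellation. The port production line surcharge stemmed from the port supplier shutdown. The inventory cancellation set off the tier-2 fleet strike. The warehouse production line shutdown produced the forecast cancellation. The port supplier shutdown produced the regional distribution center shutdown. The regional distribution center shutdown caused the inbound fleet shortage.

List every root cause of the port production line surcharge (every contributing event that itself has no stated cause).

the port supplier shutdown, the warehouse production line shutdown

Tracing upstream from the port production line surcharge: the port production line surcharge ← the port supplier shutdown.
A separate upstream branch: the port production line surcharge ← the forecast cancellation ← the warehouse production line shutdown.
Each of those chain origins has no stated cause.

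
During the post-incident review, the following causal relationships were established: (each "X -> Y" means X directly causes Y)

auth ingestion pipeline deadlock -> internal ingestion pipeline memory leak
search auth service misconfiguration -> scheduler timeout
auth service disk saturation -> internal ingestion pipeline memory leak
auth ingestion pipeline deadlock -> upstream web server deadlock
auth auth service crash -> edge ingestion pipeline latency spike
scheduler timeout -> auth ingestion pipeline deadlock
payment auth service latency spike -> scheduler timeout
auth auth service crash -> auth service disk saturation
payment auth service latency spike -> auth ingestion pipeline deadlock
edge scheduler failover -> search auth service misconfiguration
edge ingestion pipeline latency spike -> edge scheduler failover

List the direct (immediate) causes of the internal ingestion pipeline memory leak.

the auth ingestion pipeline deadlock, the auth service disk saturation

Upstream contributors include the auth auth service crash, the edge ingestion pipeline latency spike, the payment auth service latency spike, the edge scheduler failover, the search auth service misconfiguration, the scheduler timeout, but only the auth ingestion pipeline deadlock, the auth service disk saturation feed directly into the internal ingestion pipeline memory leak.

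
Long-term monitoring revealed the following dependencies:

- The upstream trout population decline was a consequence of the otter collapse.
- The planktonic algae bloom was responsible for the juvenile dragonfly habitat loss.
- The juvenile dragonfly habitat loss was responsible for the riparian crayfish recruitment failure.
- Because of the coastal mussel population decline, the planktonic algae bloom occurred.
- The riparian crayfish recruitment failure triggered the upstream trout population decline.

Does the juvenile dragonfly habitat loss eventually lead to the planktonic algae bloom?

No

The juvenile dragonfly habitat loss leads to the riparian crayfish recruitment failure, the upstream trout population decline; the planktonic algae bloom is not among them.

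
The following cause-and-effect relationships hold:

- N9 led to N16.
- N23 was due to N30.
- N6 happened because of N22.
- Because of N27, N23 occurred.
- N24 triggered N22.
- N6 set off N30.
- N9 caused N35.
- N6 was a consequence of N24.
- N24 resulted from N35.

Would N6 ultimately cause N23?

There is a causal chain: N6 → N30 → N23.

Yes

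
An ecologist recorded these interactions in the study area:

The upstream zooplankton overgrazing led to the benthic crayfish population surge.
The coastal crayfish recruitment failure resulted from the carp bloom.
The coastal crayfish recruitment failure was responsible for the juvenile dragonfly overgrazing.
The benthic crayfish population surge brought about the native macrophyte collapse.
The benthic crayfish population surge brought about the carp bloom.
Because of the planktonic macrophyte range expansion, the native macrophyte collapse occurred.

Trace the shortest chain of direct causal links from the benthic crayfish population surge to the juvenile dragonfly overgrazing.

the benthic crayfish population surge → the carp bloom
the carp bloom → the coastal crayfish recruitment failure
the coastal crayfish recruitment failure → the juvenile dragonfly overgrazing
Length: 3 steps.

the benthic crayfish population surge → the carp bloom → the coastal crayfish recruitment failure → the juvenile dragonfly overgrazing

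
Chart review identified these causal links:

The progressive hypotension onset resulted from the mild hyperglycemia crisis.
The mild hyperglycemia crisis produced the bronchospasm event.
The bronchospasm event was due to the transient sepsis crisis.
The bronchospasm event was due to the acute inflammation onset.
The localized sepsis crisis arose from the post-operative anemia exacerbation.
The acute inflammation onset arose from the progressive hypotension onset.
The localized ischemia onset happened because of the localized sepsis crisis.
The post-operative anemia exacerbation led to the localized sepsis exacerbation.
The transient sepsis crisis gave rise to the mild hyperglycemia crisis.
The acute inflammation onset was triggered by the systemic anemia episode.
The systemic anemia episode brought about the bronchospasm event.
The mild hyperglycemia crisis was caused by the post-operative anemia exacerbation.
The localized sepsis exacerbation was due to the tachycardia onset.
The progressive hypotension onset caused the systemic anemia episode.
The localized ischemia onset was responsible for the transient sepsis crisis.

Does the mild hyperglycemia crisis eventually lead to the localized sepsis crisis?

The mild hyperglycemia crisis leads to the progressive hypotension onset, the systemic anemia episode, the acute inflammation onset, the bronchospasm event; the localized sepsis crisis is not among them.

No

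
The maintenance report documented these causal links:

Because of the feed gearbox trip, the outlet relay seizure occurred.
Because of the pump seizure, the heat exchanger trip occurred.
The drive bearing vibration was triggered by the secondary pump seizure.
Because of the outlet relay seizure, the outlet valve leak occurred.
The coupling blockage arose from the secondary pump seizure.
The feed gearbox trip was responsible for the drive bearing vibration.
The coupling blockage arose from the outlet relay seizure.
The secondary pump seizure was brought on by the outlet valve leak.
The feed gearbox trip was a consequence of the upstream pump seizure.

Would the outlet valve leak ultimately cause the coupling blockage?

Yes

There is a causal chain: the outlet valve leak → the secondary pump seizure → the coupling blockage.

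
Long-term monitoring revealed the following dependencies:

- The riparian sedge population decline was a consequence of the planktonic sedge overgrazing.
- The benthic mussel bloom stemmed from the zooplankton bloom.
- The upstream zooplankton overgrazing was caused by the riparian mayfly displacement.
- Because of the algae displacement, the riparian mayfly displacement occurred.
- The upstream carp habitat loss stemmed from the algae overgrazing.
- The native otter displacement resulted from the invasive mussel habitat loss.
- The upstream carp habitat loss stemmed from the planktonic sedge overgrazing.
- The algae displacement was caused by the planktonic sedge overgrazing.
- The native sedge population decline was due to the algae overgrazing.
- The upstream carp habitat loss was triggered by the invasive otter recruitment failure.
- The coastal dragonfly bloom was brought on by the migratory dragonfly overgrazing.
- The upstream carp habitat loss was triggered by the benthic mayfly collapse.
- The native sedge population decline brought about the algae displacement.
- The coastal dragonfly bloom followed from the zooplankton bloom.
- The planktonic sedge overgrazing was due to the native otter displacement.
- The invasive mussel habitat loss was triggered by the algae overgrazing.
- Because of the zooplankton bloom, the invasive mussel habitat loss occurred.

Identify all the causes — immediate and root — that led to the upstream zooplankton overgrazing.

the algae displacement, the algae overgrazing, the invasive mussel habitat loss, the native otter displacement, the native sedge population decline, the planktonic sedge overgrazing, the riparian mayfly displacement, the zooplankton bloom

Immediate cause of the upstream zooplankton overgrazing: the riparian mayfly displacement.
Further upstream: the algae overgrazing, the native sedge population decline, the zooplankton bloom, the invasive mussel habitat loss, the native otter displacement, the planktonic sedge overgrazing, the algae displacement.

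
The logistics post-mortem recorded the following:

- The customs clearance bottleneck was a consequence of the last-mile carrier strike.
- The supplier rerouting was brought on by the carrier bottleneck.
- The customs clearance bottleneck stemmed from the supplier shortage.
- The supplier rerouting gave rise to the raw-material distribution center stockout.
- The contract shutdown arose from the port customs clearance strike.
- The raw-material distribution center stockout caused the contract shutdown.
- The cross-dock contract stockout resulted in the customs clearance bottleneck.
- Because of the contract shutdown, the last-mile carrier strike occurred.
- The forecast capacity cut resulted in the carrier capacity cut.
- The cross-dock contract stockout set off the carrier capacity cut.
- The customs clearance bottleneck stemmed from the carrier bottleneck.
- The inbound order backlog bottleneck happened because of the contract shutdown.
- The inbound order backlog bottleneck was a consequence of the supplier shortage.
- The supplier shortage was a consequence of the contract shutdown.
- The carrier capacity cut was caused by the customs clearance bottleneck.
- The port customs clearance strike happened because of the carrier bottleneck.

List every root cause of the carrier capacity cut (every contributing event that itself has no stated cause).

Tracing upstream from the carrier capacity cut: the carrier capacity cut ← the customs clearance bottleneck ← the carrier bottleneck.
A separate upstream branch: the carrier capacity cut ← the cross-dock contract stockout.
A separate upstream branch: the carrier capacity cut ← the forecast capacity cut.
Each of those chain origins has no stated cause.

the carrier bottleneck, the cross-dock contract stockout, the forecast capacity cut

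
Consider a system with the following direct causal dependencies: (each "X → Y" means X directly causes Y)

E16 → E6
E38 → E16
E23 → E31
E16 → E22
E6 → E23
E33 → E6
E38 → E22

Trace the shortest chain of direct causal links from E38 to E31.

E38 → E16 → E6 → E23 → E31

E38 → E16
E16 → E6
E6 → E23
E23 → E31
Length: 4 steps.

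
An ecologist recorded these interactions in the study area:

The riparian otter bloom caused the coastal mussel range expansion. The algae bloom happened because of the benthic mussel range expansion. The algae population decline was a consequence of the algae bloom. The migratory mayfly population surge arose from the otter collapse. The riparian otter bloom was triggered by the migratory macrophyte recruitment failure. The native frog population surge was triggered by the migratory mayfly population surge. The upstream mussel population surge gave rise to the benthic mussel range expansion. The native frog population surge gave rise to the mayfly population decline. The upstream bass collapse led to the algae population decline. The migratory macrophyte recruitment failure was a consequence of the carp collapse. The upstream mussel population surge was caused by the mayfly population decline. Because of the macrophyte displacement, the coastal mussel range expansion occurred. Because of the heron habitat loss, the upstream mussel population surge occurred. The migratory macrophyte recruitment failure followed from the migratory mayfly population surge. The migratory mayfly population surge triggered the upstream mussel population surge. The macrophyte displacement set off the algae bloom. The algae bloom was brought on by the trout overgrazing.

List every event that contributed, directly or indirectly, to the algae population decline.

Immediate causes of the algae population decline: the upstream bass collapse, the algae bloom.
Further upstream: the otter collapse, the macrophyte displacement, the migratory mayfly population surge, the native frog population surge, the heron habitat loss, the mayfly population decline, the upstream mussel population surge, the benthic mussel range expansion, the trout overgrazing.

the algae bloom, the benthic mussel range expansion, the heron habitat loss, the macrophyte displacement, the mayfly population decline, the migratory mayfly population surge, the native frog population surge, the otter collapse, the trout overgrazing, the upstream bass collapse, the upstream mussel population surge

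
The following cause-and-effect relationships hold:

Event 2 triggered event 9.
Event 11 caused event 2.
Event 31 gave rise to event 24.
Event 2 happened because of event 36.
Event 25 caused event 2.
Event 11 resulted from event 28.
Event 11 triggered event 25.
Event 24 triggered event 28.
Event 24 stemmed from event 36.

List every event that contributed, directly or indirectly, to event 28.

Immediate cause of event 28: event 24.
Further upstream: event 36, event 31.

event 24, event 31, event 36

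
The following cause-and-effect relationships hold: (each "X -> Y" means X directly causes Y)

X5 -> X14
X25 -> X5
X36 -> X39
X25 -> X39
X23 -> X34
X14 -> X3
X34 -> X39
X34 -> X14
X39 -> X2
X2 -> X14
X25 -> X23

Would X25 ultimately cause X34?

Yes

There is a causal chain: X25 → X23 → X34.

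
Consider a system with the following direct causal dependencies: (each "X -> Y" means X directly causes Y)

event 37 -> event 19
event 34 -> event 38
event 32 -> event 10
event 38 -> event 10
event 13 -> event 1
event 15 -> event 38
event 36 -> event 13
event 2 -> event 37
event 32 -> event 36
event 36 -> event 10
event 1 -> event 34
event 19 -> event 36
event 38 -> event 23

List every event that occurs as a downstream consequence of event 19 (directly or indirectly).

Direct effects: event 36.
2 steps out: event 13, event 10.
3 steps out: event 1.
4 steps out: event 34.
5 steps out: event 38.
6 steps out: event 23.
Not reachable from it: event 32, event 2, event 37, event 15.

event 1, event 10, event 13, event 23, event 34, event 36, event 38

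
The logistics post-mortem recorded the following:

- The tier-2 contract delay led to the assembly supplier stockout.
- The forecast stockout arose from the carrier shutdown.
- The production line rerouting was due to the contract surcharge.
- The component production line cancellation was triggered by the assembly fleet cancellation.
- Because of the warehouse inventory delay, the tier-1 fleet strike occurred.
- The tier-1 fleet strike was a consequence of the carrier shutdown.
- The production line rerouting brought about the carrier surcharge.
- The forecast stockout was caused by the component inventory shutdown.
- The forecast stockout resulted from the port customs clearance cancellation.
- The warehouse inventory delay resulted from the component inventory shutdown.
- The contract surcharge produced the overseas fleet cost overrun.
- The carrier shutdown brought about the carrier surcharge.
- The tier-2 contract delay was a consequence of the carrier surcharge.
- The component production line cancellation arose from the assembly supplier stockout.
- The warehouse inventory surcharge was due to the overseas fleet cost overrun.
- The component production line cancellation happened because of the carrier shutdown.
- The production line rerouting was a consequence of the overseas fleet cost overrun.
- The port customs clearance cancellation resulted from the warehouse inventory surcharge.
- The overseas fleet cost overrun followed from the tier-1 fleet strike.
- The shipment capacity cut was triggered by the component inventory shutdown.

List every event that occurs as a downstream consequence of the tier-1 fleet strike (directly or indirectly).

Direct effects: the overseas fleet cost overrun.
2 steps out: the production line rerouting, the warehouse inventory surcharge.
3 steps out: the carrier surcharge, the port customs clearance cancellation.
4 steps out: the tier-2 contract delay, the forecast stockout.
5 steps out: the assembly supplier stockout.
6 steps out: the component production line cancellation.
Not reachable from it: the contract surcharge, the assembly fleet cancellation, the component inventory shutdown, the warehouse inventory delay, the carrier shutdown, the shipment capacity cut.

the assembly supplier stockout, the carrier surcharge, the component production line cancellation, the forecast stockout, the overseas fleet cost overrun, the port customs clearance cancellation, the production line rerouting, the tier-2 contract delay, the warehouse inventory surcharge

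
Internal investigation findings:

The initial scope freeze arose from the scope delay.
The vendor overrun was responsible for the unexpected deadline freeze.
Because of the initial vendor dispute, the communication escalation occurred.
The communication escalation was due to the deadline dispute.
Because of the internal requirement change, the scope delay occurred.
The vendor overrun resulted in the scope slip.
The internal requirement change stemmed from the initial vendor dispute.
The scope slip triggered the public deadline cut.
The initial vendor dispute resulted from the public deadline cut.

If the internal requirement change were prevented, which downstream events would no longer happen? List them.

the initial scope freeze, the scope delay

Downstream of the internal requirement change: the scope delay, the initial scope freeze.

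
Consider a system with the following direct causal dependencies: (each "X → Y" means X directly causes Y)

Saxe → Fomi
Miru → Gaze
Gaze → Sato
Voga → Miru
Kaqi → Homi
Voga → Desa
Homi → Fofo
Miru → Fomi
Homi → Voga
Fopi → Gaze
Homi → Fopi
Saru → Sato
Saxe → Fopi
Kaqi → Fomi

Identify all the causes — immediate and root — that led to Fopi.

Homi, Kaqi, Saxe

Immediate causes of Fopi: Homi, Saxe.
Further upstream: Kaqi.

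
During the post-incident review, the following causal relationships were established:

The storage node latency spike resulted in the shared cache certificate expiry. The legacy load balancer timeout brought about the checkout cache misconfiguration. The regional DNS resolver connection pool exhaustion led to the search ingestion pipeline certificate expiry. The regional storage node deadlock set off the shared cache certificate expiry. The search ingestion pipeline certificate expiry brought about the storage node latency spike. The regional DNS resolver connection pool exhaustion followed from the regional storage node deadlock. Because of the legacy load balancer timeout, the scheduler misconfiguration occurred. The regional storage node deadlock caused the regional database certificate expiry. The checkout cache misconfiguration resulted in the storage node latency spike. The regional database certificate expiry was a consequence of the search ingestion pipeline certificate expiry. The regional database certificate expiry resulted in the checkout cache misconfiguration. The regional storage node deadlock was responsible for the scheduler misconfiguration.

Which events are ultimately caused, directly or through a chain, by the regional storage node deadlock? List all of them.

the checkout cache misconfiguration, the regional DNS resolver connection pool exhaustion, the regional database certificate expiry, the scheduler misconfiguration, the search ingestion pipeline certificate expiry, the shared cache certificate expiry, the storage node latency spike

Direct effects: the scheduler misconfiguration, the regional DNS resolver connection pool exhaustion, the regional database certificate expiry, the shared cache certificate expiry.
2 steps out: the search ingestion pipeline certificate expiry, the checkout cache misconfiguration.
3 steps out: the storage node latency spike.
Not reachable from it: the legacy load balancer timeout.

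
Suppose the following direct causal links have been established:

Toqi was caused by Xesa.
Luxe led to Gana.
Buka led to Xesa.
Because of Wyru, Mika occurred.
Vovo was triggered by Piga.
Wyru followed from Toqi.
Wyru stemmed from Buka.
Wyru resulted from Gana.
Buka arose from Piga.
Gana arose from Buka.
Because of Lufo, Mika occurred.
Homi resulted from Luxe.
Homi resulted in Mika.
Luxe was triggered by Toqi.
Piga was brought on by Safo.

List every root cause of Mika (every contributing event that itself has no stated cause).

Lufo, Safo

Tracing upstream from Mika: Mika ← Wyru ← Buka ← Piga ← Safo.
A separate upstream branch: Mika ← Lufo.
Each of those chain origins has no stated cause.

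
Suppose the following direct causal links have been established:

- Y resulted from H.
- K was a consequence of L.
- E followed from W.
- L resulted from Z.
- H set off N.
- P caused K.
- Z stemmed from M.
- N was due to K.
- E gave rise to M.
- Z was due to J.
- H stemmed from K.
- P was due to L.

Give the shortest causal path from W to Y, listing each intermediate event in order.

W → E → M → Z → L → K → H → Y

W → E
E → M
M → Z
Z → L
L → K
K → H
H → Y
Length: 7 steps.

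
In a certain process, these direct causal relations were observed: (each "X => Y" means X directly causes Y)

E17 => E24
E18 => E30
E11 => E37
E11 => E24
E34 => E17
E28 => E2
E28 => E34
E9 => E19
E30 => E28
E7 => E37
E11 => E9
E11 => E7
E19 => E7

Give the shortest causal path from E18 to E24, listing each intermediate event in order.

E18 → E30
E30 → E28
E28 → E34
E34 → E17
E17 → E24
Length: 5 steps.

E18 → E30 → E28 → E34 → E17 → E24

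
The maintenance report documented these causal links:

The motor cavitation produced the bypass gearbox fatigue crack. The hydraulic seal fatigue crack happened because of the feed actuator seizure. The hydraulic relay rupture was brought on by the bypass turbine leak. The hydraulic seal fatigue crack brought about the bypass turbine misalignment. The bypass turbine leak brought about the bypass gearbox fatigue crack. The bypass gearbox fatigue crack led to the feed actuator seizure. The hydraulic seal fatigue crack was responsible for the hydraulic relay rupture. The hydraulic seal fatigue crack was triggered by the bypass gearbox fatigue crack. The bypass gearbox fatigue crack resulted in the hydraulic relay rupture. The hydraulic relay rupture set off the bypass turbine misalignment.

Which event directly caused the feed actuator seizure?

Upstream contributors include the bypass turbine leak, the motor cavitation, but only the bypass gearbox fatigue crack feeds directly into the feed actuator seizure.

the bypass gearbox fatigue crack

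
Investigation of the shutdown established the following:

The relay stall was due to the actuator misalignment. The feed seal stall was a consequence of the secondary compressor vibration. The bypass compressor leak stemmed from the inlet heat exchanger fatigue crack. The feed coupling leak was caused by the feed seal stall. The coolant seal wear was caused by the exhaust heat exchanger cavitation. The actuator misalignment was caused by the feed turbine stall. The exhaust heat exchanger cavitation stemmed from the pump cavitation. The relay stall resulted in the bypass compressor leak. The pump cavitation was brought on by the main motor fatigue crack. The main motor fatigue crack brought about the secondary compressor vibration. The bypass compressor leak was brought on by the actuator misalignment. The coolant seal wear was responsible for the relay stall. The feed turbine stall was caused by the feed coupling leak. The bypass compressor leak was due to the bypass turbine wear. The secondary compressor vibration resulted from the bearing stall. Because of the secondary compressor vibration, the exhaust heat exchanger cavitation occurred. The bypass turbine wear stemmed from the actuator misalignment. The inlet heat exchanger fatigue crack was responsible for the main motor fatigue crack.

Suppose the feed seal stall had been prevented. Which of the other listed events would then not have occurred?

Downstream of the feed seal stall: the feed coupling leak, the feed turbine stall, the actuator misalignment, the relay stall, the bypass turbine wear, the bypass compressor leak.
Of those, still caused via another path: the relay stall, the bypass compressor leak.
The remainder have no surviving cause.

the actuator misalignment, the bypass turbine wear, the feed coupling leak, the feed turbine stall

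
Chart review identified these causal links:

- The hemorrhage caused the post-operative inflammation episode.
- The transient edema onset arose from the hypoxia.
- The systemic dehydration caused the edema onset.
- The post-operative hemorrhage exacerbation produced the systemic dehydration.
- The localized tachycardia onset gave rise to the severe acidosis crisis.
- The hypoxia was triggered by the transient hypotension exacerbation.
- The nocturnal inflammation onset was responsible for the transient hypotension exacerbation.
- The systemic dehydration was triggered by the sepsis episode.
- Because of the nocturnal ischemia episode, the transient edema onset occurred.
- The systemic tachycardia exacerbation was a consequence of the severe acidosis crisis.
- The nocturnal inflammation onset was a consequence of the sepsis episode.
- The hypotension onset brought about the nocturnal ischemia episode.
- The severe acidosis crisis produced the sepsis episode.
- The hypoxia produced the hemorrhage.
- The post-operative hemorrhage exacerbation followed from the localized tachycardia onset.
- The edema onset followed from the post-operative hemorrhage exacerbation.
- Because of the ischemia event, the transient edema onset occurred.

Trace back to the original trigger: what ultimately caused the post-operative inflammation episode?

Tracing upstream from the post-operative inflammation episode: the post-operative inflammation episode ← the hemorrhage ← the hypoxia ← the transient hypotension exacerbation ← the nocturnal inflammation onset ← the sepsis episode ← the severe acidosis crisis ← the localized tachycardia onset.
The localized tachycardia onset has no stated cause, so it is the root.

the localized tachycardia onset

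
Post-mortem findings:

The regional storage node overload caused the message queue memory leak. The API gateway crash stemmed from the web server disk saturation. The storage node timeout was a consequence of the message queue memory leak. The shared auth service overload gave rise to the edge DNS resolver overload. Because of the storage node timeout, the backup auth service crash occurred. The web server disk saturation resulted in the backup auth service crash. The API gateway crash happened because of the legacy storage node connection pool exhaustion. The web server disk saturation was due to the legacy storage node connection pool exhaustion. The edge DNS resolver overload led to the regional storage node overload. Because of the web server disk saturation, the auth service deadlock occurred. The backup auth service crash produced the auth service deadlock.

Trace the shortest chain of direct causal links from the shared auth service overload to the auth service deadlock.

the shared auth service overload → the edge DNS resolver overload
the edge DNS resolver overload → the regional storage node overload
the regional storage node overload → the message queue memory leak
the message queue memory leak → the storage node timeout
the storage node timeout → the backup auth service crash
the backup auth service crash → the auth service deadlock
Length: 6 steps.

the shared auth service overload → the edge DNS resolver overload → the regional storage node overload → the message queue memory leak → the storage node timeout → the backup auth service crash → the auth service deadlock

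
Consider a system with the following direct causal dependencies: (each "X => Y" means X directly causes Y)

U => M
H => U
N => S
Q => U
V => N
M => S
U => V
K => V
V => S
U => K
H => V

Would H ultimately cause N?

There is a causal chain: H → V → N.

Yes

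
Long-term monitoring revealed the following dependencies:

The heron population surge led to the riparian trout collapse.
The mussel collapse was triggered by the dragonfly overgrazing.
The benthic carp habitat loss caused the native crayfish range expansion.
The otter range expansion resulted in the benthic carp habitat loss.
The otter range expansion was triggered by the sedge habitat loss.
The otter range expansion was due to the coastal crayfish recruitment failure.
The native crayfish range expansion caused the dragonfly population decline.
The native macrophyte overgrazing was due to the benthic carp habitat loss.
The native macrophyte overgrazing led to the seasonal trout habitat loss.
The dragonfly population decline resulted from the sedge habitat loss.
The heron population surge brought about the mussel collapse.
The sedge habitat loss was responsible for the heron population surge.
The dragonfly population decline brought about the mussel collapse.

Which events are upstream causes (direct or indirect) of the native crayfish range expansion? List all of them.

Immediate cause of the native crayfish range expansion: the benthic carp habitat loss.
Further upstream: the sedge habitat loss, the coastal crayfish recruitment failure, the otter range expansion.

the benthic carp habitat loss, the coastal crayfish recruitment failure, the otter range expansion, the sedge habitat loss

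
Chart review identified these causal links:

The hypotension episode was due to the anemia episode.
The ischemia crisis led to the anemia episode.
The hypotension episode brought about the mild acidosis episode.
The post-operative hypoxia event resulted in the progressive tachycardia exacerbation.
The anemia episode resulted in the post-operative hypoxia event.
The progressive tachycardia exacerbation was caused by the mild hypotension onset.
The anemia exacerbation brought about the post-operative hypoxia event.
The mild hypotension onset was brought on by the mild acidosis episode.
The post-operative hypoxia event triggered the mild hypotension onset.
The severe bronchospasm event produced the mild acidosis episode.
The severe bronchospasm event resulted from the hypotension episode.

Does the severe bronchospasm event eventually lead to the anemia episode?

The severe bronchospasm event leads to the mild acidosis episode, the mild hypotension onset, the progressive tachycardia exacerbation; the anemia episode is not among them.

No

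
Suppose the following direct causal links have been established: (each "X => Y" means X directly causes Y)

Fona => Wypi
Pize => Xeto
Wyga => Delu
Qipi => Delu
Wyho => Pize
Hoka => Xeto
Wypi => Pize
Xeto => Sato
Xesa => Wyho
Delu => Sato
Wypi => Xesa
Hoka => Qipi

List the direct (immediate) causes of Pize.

Wyho, Wypi

Upstream contributors include Fona, Xesa, but only Wyho, Wypi feed directly into Pize.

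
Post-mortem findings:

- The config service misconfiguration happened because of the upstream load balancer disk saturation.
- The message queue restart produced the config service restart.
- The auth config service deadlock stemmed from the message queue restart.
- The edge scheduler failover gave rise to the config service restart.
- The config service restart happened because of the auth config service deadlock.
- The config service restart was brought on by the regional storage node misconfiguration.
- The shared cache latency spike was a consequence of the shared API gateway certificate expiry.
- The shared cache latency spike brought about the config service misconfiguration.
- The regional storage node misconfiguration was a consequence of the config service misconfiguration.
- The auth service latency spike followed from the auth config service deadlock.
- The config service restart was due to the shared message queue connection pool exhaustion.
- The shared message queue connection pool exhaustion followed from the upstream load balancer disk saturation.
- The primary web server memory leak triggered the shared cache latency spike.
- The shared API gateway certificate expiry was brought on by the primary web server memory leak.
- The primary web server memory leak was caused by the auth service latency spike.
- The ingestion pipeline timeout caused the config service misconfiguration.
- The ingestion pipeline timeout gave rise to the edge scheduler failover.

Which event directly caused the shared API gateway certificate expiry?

the primary web server memory leak

Upstream contributors include the message queue restart, the auth config service deadlock, the auth service latency spike, but only the primary web server memory leak feeds directly into the shared API gateway certificate expiry.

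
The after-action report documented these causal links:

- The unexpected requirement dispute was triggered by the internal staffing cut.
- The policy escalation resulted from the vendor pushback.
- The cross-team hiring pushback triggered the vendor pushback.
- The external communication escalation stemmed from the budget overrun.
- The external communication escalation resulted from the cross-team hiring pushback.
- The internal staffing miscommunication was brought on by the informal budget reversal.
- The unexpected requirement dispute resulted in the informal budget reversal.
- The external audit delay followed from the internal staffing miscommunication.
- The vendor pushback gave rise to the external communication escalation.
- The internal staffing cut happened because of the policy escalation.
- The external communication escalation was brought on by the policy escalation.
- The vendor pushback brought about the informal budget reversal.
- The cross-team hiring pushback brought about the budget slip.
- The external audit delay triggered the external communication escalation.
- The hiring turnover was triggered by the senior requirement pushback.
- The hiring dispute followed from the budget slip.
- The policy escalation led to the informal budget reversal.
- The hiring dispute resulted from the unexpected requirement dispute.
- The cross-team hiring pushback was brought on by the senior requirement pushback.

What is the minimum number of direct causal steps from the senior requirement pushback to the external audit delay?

Shortest chain: the senior requirement pushback → the cross-team hiring pushback → the vendor pushback → the informal budget reversal → the internal staffing miscommunication → the external audit delay.

5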